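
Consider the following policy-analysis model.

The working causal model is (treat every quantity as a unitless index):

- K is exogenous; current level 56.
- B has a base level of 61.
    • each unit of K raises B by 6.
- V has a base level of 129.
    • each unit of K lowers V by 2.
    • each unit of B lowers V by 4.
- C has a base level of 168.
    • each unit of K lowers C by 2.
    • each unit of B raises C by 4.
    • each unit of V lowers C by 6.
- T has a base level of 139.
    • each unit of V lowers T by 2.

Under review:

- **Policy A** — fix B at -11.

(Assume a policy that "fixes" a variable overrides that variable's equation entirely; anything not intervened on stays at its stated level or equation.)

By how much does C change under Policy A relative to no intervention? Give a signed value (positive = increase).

Baseline:
  K = 56
  B = 61 + 6·56 = 397
  V = 129 − 2·56 − 4·397 = -1571
  C = 168 − 2·56 + 4·397 − 6·(-1571) = 11070
Policy A (B := -11):
  K = 56
  B = -11
  V = 129 − 2·56 − 4·(-11) = 61
  C = 168 − 2·56 + 4·(-11) − 6·61 = -354
Change in C: -354 − 11070 = -11424

-11424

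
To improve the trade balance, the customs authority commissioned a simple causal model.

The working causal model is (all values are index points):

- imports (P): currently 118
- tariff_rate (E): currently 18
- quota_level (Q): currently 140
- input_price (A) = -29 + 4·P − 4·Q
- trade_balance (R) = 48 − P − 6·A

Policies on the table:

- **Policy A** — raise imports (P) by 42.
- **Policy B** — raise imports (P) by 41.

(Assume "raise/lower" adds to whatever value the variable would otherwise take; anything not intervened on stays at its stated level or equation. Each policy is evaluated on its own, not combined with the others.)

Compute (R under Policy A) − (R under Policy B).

-25

Policy A (P + 42):
  P = 118 + 42 = 160
  Q = 140
  A = -29 + 4·160 − 4·140 = 51
  R = 48 − 160 − 6·51 = -418
Policy B (P + 41):
  P = 118 + 41 = 159
  Q = 140
  A = -29 + 4·159 − 4·140 = 47
  R = 48 − 159 − 6·47 = -393
R: -418 − (-393) = -25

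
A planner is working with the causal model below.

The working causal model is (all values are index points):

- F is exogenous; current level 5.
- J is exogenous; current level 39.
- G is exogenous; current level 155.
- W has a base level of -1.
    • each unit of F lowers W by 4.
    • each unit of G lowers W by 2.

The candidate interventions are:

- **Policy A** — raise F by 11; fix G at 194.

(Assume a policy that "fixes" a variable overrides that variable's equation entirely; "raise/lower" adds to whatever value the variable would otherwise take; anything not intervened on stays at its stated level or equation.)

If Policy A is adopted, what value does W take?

-453

Policy A (F + 11, G := 194):
  F = 5 + 11 = 16
  G = 194
  W = -1 − 4·16 − 2·194 = -453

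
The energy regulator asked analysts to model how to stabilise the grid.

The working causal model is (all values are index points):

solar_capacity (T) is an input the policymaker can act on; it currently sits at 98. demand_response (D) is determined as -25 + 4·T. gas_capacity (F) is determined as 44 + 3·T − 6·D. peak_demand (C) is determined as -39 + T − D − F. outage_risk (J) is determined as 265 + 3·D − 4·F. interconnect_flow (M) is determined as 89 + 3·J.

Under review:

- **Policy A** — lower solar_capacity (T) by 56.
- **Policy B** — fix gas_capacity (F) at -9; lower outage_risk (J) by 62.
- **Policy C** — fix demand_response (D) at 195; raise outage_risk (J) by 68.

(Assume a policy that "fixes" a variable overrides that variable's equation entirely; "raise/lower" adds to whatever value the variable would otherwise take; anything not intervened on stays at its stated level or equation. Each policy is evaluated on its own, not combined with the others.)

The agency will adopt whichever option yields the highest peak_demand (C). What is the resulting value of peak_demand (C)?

Policy A (T − 56):
  T = 98 − 56 = 42
  D = -25 + 4·42 = 143
  F = 44 + 3·42 − 6·143 = -688
  C = -39 + 42 − 143 − (-688) = 548
Policy B (F := -9, J − 62):
  T = 98
  D = -25 + 4·98 = 367
  F = -9
  C = -39 + 98 − 367 − (-9) = -299
Policy C (D := 195, J + 68):
  T = 98
  D = 195
  F = 44 + 3·98 − 6·195 = -832
  C = -39 + 98 − 195 − (-832) = 696
Comparing — Policy A: C=548, Policy B: C=-299, Policy C: C=696. Highest is 696 (Policy C).

696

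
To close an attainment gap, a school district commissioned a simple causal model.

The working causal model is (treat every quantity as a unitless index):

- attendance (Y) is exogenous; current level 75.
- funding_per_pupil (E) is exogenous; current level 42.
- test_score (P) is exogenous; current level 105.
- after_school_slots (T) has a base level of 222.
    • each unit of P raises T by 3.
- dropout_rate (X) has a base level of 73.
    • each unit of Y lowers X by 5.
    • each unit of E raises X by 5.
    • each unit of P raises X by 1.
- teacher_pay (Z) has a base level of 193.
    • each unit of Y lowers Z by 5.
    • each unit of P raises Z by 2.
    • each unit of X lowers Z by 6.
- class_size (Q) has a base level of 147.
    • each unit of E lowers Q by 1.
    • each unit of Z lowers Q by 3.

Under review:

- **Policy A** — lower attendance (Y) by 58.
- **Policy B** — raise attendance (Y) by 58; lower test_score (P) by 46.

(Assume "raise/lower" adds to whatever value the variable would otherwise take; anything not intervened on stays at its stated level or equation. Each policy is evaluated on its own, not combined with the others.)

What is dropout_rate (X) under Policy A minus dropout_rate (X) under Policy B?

Policy A (Y − 58):
  Y = 75 − 58 = 17
  E = 42
  P = 105
  X = 73 − 5·17 + 5·42 + 105 = 303
Policy B (Y + 58, P − 46):
  Y = 75 + 58 = 133
  E = 42
  P = 105 − 46 = 59
  X = 73 − 5·133 + 5·42 + 59 = -323
X: 303 − (-323) = 626

626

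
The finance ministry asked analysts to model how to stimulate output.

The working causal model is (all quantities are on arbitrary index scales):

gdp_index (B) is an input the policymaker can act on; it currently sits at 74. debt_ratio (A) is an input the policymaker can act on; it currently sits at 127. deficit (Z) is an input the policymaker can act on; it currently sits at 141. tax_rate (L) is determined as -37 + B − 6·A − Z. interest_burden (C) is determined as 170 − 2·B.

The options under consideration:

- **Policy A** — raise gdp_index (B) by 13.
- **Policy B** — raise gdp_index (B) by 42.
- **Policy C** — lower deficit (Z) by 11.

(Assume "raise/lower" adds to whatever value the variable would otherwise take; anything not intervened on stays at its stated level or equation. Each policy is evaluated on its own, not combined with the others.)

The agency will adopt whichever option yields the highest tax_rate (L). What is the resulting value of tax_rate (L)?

Policy A (B + 13):
  B = 74 + 13 = 87
  A = 127
  Z = 141
  L = -37 + 87 − 6·127 − 141 = -853
Policy B (B + 42):
  B = 74 + 42 = 116
  A = 127
  Z = 141
  L = -37 + 116 − 6·127 − 141 = -824
Policy C (Z − 11):
  B = 74
  A = 127
  Z = 141 − 11 = 130
  L = -37 + 74 − 6·127 − 130 = -855
Comparing — Policy A: L=-853, Policy B: L=-824, Policy C: L=-855. Highest is -824 (Policy B).

-824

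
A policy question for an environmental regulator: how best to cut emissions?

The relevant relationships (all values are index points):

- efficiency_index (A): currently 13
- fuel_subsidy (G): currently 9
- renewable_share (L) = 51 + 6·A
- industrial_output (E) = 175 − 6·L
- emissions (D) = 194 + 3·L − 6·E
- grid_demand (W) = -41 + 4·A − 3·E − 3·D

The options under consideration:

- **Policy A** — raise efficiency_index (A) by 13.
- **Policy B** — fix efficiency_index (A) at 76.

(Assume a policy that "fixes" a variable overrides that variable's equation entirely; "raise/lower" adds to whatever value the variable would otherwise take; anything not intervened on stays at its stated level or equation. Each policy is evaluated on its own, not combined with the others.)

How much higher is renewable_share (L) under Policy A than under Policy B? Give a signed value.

-300

Policy A (A + 13):
  A = 13 + 13 = 26
  L = 51 + 6·26 = 207
Policy B (A := 76):
  A = 76
  L = 51 + 6·76 = 507
L: 207 − 507 = -300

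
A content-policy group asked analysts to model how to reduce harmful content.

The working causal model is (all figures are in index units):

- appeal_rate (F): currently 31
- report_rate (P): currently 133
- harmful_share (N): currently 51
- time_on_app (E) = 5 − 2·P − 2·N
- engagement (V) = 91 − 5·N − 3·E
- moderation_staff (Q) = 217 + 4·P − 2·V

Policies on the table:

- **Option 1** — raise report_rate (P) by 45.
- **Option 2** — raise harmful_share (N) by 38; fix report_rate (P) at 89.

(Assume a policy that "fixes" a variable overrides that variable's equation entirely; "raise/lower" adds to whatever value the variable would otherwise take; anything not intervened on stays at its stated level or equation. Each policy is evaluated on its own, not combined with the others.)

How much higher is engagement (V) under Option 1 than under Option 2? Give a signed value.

496

Option 1 (P + 45):
  P = 133 + 45 = 178
  N = 51
  E = 5 − 2·178 − 2·51 = -453
  V = 91 − 5·51 − 3·(-453) = 1195
Option 2 (N + 38, P := 89):
  P = 89
  N = 51 + 38 = 89
  E = 5 − 2·89 − 2·89 = -351
  V = 91 − 5·89 − 3·(-351) = 699
V: 1195 − 699 = 496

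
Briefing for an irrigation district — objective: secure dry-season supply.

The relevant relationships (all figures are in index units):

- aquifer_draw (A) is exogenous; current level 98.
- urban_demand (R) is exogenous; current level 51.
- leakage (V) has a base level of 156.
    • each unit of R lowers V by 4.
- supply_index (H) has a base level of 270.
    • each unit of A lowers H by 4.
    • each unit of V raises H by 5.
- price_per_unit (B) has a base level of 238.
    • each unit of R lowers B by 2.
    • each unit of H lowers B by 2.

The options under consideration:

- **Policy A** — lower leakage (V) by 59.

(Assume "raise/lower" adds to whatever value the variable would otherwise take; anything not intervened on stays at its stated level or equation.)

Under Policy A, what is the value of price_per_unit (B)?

Policy A (V − 59):
  A = 98
  R = 51
  V = 156 − 4·51 (−59 from intervention) = -107
  H = 270 − 4·98 + 5·(-107) = -657
  B = 238 − 2·51 − 2·(-657) = 1450

1450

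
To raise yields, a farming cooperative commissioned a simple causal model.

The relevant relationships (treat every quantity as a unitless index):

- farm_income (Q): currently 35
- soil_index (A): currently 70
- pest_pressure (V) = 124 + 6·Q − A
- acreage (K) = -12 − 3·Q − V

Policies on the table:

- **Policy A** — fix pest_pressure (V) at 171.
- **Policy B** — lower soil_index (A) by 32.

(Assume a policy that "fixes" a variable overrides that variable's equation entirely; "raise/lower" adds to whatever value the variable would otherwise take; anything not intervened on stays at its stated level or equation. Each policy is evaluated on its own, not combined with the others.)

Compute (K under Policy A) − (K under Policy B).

125

Policy A (V := 171):
  Q = 35
  A = 70
  V = 171
  K = -12 − 3·35 − 171 = -288
Policy B (A − 32):
  Q = 35
  A = 70 − 32 = 38
  V = 124 + 6·35 − 38 = 296
  K = -12 − 3·35 − 296 = -413
K: -288 − (-413) = 125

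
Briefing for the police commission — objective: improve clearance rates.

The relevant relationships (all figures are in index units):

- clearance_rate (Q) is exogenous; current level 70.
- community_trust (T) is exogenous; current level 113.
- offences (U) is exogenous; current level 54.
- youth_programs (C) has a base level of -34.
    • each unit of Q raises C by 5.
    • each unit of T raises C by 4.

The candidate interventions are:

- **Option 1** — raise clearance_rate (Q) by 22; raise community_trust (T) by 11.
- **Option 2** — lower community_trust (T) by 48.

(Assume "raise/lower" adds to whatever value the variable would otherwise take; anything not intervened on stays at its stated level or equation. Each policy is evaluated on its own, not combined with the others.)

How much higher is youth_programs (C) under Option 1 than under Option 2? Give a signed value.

Option 1 (Q + 22, T + 11):
  Q = 70 + 22 = 92
  T = 113 + 11 = 124
  C = -34 + 5·92 + 4·124 = 922
Option 2 (T − 48):
  Q = 70
  T = 113 − 48 = 65
  C = -34 + 5·70 + 4·65 = 576
C: 922 − 576 = 346

346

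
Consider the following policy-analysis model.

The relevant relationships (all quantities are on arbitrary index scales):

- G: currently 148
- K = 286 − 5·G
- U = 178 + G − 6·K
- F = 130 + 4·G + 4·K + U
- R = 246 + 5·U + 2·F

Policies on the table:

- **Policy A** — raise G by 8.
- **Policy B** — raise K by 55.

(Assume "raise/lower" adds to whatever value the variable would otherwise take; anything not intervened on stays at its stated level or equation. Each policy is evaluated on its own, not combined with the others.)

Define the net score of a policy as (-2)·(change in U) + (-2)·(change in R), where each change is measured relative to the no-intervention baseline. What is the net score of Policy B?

Baseline:
  G = 148
  K = 286 − 5·148 = -454
  U = 178 + 148 − 6·(-454) = 3050
  F = 130 + 4·148 + 4·(-454) + 3050 = 1956
  R = 246 + 5·3050 + 2·1956 = 19408
Policy B (K + 55):
  G = 148
  K = 286 − 5·148 (+55 from intervention) = -399
  U = 178 + 148 − 6·(-399) = 2720
  F = 130 + 4·148 + 4·(-399) + 2720 = 1846
  R = 246 + 5·2720 + 2·1846 = 17538
ΔU = 2720 − 3050 = -330; ΔR = 17538 − 19408 = -1870
Score = (-2)·(-330) + (-2)·(-1870) = 4400

4400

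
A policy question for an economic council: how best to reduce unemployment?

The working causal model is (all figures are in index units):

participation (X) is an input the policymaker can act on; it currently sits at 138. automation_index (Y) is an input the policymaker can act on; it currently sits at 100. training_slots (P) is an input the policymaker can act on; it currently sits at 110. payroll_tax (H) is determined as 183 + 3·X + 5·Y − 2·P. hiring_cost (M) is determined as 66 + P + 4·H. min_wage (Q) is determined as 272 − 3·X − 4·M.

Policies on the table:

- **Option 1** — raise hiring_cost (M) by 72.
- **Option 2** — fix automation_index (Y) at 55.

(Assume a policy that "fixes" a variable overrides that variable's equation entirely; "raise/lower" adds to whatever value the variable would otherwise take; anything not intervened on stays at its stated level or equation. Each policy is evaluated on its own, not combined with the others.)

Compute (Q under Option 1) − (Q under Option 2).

-3888

Option 1 (M + 72):
  X = 138
  Y = 100
  P = 110
  H = 183 + 3·138 + 5·100 − 2·110 = 877
  M = 66 + 110 + 4·877 (+72 from intervention) = 3756
  Q = 272 − 3·138 − 4·3756 = -15166
Option 2 (Y := 55):
  X = 138
  Y = 55
  P = 110
  H = 183 + 3·138 + 5·55 − 2·110 = 652
  M = 66 + 110 + 4·652 = 2784
  Q = 272 − 3·138 − 4·2784 = -11278
Q: -15166 − (-11278) = -3888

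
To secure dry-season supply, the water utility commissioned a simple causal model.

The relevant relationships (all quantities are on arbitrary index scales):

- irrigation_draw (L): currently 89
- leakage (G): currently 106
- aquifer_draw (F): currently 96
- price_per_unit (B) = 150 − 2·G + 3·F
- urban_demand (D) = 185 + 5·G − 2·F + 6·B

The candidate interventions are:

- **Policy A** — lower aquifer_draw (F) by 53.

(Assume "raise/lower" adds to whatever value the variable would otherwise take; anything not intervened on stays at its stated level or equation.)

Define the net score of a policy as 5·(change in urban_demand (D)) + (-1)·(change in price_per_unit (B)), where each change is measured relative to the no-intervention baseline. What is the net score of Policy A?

-4081

Baseline:
  G = 106
  F = 96
  B = 150 − 2·106 + 3·96 = 226
  D = 185 + 5·106 − 2·96 + 6·226 = 1879
Policy A (F − 53):
  G = 106
  F = 96 − 53 = 43
  B = 150 − 2·106 + 3·43 = 67
  D = 185 + 5·106 − 2·43 + 6·67 = 1031
ΔD = 1031 − 1879 = -848; ΔB = 67 − 226 = -159
Score = 5·(-848) + (-1)·(-159) = -4081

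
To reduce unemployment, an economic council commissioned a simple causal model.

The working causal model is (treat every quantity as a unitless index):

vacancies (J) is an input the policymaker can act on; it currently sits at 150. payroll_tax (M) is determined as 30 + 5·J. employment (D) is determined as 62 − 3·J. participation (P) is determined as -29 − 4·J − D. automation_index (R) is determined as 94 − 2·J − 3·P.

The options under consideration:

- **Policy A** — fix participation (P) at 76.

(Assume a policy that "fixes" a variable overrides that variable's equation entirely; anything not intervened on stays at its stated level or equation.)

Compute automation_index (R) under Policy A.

-434

Policy A (P := 76):
  J = 150
  D = 62 − 3·150 = -388
  P = 76
  R = 94 − 2·150 − 3·76 = -434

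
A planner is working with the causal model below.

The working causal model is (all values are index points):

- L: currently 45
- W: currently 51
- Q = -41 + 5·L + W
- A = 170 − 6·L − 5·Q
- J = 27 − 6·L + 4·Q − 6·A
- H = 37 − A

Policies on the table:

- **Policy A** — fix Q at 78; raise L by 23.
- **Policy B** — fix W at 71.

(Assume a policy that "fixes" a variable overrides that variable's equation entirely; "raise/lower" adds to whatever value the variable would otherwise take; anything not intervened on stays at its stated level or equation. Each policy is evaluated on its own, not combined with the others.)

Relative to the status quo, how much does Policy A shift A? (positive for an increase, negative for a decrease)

Baseline:
  L = 45
  W = 51
  Q = -41 + 5·45 + 51 = 235
  A = 170 − 6·45 − 5·235 = -1275
Policy A (Q := 78, L + 23):
  L = 45 + 23 = 68
  W = 51
  Q = 78
  A = 170 − 6·68 − 5·78 = -628
Change in A: -628 − (-1275) = 647

647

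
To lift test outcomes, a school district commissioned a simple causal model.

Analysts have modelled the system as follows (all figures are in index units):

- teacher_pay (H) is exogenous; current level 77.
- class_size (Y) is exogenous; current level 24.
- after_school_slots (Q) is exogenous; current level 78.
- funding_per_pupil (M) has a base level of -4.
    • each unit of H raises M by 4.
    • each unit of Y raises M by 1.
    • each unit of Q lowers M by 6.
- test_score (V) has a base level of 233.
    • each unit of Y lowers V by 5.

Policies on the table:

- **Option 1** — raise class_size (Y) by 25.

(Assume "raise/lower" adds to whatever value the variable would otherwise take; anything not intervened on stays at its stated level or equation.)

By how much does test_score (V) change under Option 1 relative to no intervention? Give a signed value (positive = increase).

Baseline:
  Y = 24
  V = 233 − 5·24 = 113
Option 1 (Y + 25):
  Y = 24 + 25 = 49
  V = 233 − 5·49 = -12
Change in V: -12 − 113 = -125

-125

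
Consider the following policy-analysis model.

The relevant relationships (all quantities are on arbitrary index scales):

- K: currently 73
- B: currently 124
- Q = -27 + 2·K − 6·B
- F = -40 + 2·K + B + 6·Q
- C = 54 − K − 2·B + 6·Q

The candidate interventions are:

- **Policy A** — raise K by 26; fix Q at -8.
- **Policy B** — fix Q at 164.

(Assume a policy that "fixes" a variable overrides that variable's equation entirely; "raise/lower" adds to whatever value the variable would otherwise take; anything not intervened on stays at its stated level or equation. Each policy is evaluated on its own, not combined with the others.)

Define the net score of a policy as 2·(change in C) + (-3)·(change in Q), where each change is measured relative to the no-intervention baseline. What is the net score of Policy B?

7101

Baseline:
  K = 73
  B = 124
  Q = -27 + 2·73 − 6·124 = -625
  C = 54 − 73 − 2·124 + 6·(-625) = -4017
Policy B (Q := 164):
  K = 73
  B = 124
  Q = 164
  C = 54 − 73 − 2·124 + 6·164 = 717
ΔC = 717 − (-4017) = 4734; ΔQ = 164 − (-625) = 789
Score = 2·4734 + (-3)·789 = 7101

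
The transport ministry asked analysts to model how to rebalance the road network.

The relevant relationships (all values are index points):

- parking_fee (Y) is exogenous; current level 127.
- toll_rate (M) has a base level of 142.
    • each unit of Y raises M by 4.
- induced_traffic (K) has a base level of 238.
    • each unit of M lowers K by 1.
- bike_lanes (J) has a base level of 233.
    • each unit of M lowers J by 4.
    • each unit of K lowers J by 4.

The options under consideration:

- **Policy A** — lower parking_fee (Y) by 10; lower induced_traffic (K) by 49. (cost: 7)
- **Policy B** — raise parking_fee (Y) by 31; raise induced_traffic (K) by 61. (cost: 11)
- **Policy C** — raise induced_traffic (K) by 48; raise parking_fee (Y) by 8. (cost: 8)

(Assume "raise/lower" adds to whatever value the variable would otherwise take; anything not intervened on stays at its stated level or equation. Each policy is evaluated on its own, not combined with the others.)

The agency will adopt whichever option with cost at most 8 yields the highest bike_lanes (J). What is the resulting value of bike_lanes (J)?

-523

Policy A (Y − 10, K − 49):
  Y = 127 − 10 = 117
  M = 142 + 4·117 = 610
  K = 238 − 610 (−49 from intervention) = -421
  J = 233 − 4·610 − 4·(-421) = -523
Policy C (K + 48, Y + 8):
  Y = 127 + 8 = 135
  M = 142 + 4·135 = 682
  K = 238 − 682 (+48 from intervention) = -396
  J = 233 − 4·682 − 4·(-396) = -911
Comparing — Policy A: J=-523, Policy C: J=-911. Highest is -523 (Policy A).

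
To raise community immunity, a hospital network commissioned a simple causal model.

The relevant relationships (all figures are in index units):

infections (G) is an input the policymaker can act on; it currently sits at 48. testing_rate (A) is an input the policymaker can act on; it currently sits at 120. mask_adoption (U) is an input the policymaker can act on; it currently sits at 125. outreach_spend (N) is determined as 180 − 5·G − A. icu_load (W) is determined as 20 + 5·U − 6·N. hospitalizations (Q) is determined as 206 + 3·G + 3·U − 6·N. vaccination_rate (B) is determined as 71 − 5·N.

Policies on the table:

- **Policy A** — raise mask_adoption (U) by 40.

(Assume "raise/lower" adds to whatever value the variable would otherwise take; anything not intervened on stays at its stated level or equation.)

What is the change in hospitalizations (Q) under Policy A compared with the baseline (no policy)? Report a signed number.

Baseline:
  G = 48
  A = 120
  U = 125
  N = 180 − 5·48 − 120 = -180
  Q = 206 + 3·48 + 3·125 − 6·(-180) = 1805
Policy A (U + 40):
  G = 48
  A = 120
  U = 125 + 40 = 165
  N = 180 − 5·48 − 120 = -180
  Q = 206 + 3·48 + 3·165 − 6·(-180) = 1925
Change in Q: 1925 − 1805 = 120

120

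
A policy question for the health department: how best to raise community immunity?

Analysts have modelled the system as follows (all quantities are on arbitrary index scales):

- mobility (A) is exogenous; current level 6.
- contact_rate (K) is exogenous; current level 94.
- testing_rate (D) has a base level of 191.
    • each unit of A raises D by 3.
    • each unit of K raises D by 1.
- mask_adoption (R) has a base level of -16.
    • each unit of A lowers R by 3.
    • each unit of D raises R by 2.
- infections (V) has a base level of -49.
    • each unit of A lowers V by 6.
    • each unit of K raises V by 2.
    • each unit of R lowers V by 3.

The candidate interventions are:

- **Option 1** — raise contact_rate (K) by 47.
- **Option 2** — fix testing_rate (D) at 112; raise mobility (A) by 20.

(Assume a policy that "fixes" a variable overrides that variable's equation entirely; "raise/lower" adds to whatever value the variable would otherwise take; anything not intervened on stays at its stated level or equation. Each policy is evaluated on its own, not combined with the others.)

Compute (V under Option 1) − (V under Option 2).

-1394

Option 1 (K + 47):
  A = 6
  K = 94 + 47 = 141
  D = 191 + 3·6 + 141 = 350
  R = -16 − 3·6 + 2·350 = 666
  V = -49 − 6·6 + 2·141 − 3·666 = -1801
Option 2 (D := 112, A + 20):
  A = 6 + 20 = 26
  K = 94
  D = 112
  R = -16 − 3·26 + 2·112 = 130
  V = -49 − 6·26 + 2·94 − 3·130 = -407
V: -1801 − (-407) = -1394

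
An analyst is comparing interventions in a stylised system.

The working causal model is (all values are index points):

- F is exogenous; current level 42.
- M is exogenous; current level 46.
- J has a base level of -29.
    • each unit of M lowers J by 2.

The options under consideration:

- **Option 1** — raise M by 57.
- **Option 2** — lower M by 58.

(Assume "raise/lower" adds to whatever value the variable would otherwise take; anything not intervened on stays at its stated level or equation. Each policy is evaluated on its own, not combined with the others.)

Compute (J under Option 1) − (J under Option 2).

Option 1 (M + 57):
  M = 46 + 57 = 103
  J = -29 − 2·103 = -235
Option 2 (M − 58):
  M = 46 − 58 = -12
  J = -29 − 2·(-12) = -5
J: -235 − (-5) = -230

-230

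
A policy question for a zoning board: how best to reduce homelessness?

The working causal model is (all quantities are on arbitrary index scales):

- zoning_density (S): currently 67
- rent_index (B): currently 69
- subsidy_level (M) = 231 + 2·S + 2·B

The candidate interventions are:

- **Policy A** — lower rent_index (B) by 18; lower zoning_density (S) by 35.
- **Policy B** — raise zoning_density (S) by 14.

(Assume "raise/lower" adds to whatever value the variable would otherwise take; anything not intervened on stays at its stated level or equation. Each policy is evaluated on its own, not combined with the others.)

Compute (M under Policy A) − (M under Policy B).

Policy A (B − 18, S − 35):
  S = 67 − 35 = 32
  B = 69 − 18 = 51
  M = 231 + 2·32 + 2·51 = 397
Policy B (S + 14):
  S = 67 + 14 = 81
  B = 69
  M = 231 + 2·81 + 2·69 = 531
M: 397 − 531 = -134

-134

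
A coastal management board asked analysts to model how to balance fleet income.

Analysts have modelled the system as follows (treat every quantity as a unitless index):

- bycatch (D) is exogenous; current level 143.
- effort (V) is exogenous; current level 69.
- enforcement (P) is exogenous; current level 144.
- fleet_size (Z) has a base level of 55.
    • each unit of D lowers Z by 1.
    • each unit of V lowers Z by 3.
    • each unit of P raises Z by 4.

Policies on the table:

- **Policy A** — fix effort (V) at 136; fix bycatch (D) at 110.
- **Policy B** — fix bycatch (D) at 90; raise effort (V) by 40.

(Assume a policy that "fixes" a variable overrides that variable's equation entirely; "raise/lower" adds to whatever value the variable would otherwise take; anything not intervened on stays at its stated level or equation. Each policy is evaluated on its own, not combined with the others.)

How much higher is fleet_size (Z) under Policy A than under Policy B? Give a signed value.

-101

Policy A (V := 136, D := 110):
  D = 110
  V = 136
  P = 144
  Z = 55 − 110 − 3·136 + 4·144 = 113
Policy B (D := 90, V + 40):
  D = 90
  V = 69 + 40 = 109
  P = 144
  Z = 55 − 90 − 3·109 + 4·144 = 214
Z: 113 − 214 = -101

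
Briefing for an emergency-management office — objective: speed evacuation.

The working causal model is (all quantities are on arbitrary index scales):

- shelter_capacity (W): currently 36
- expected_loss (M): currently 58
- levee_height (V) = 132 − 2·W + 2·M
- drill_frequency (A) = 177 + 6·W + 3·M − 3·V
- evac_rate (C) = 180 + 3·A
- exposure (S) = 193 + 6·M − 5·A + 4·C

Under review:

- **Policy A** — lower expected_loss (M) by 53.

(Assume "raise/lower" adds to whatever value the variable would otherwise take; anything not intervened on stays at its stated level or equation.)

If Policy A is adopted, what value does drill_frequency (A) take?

Policy A (M − 53):
  W = 36
  M = 58 − 53 = 5
  V = 132 − 2·36 + 2·5 = 70
  A = 177 + 6·36 + 3·5 − 3·70 = 198

198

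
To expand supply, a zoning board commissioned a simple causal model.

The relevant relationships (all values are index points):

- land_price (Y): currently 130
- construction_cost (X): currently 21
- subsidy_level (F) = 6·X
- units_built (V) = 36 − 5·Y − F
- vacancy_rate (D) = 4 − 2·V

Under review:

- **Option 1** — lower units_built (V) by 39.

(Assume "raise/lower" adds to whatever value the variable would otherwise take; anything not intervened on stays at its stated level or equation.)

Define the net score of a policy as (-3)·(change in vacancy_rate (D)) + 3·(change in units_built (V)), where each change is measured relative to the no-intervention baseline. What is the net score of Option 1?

-351

Baseline:
  Y = 130
  X = 21
  F = 0 + 6·21 = 126
  V = 36 − 5·130 − 126 = -740
  D = 4 − 2·(-740) = 1484
Option 1 (V − 39):
  Y = 130
  X = 21
  F = 0 + 6·21 = 126
  V = 36 − 5·130 − 126 (−39 from intervention) = -779
  D = 4 − 2·(-779) = 1562
ΔD = 1562 − 1484 = 78; ΔV = -779 − (-740) = -39
Score = (-3)·78 + 3·(-39) = -351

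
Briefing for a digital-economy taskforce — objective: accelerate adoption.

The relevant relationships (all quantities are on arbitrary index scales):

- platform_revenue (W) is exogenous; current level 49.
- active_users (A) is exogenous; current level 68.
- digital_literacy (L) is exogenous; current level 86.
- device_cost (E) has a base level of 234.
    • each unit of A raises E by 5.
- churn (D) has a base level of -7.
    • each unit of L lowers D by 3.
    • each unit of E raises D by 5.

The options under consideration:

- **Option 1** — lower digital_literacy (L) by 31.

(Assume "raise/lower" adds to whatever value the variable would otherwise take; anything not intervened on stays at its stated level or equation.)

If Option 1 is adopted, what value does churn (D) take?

2698

Option 1 (L − 31):
  A = 68
  L = 86 − 31 = 55
  E = 234 + 5·68 = 574
  D = -7 − 3·55 + 5·574 = 2698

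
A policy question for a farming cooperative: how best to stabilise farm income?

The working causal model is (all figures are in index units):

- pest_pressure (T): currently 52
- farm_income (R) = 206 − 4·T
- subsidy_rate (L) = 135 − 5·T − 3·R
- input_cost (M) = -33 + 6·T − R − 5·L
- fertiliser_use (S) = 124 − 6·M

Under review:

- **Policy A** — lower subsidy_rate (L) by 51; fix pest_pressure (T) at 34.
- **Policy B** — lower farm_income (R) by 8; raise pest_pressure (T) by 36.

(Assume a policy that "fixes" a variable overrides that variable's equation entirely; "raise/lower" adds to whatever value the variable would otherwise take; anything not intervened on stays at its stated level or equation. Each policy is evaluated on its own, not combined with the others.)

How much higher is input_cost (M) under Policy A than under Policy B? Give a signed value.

Policy A (L − 51, T := 34):
  T = 34
  R = 206 − 4·34 = 70
  L = 135 − 5·34 − 3·70 (−51 from intervention) = -296
  M = -33 + 6·34 − 70 − 5·(-296) = 1581
Policy B (R − 8, T + 36):
  T = 52 + 36 = 88
  R = 206 − 4·88 (−8 from intervention) = -154
  L = 135 − 5·88 − 3·(-154) = 157
  M = -33 + 6·88 − (-154) − 5·157 = -136
M: 1581 − (-136) = 1717

1717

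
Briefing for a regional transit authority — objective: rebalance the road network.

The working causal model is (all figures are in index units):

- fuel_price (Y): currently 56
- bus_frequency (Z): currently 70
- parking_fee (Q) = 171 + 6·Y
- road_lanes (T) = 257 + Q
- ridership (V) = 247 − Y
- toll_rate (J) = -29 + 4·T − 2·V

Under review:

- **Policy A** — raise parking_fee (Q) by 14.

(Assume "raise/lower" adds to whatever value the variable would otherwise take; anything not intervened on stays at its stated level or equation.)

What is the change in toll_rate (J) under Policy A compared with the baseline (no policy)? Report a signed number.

Baseline:
  Y = 56
  Q = 171 + 6·56 = 507
  T = 257 + 507 = 764
  V = 247 − 56 = 191
  J = -29 + 4·764 − 2·191 = 2645
Policy A (Q + 14):
  Y = 56
  Q = 171 + 6·56 (+14 from intervention) = 521
  T = 257 + 521 = 778
  V = 247 − 56 = 191
  J = -29 + 4·778 − 2·191 = 2701
Change in J: 2701 − 2645 = 56

56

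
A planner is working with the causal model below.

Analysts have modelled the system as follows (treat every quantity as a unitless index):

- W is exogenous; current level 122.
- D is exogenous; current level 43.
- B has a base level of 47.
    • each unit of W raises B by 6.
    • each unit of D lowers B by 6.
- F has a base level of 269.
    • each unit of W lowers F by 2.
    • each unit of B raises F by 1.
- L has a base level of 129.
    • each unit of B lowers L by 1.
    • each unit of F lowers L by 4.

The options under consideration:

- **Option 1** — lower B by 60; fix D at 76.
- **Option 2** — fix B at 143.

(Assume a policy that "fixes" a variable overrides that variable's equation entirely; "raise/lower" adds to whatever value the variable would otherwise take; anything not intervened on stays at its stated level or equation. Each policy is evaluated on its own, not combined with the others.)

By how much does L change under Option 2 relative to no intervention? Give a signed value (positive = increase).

1890

Baseline:
  W = 122
  D = 43
  B = 47 + 6·122 − 6·43 = 521
  F = 269 − 2·122 + 521 = 546
  L = 129 − 521 − 4·546 = -2576
Option 2 (B := 143):
  W = 122
  D = 43
  B = 143
  F = 269 − 2·122 + 143 = 168
  L = 129 − 143 − 4·168 = -686
Change in L: -686 − (-2576) = 1890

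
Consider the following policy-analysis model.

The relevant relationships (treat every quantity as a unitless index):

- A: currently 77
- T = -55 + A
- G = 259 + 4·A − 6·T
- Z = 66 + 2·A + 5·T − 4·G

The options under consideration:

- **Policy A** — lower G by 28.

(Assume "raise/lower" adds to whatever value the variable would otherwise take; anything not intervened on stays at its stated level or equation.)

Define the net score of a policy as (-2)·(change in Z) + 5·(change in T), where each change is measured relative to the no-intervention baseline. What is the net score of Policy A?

Baseline:
  A = 77
  T = -55 + 77 = 22
  G = 259 + 4·77 − 6·22 = 435
  Z = 66 + 2·77 + 5·22 − 4·435 = -1410
Policy A (G − 28):
  A = 77
  T = -55 + 77 = 22
  G = 259 + 4·77 − 6·22 (−28 from intervention) = 407
  Z = 66 + 2·77 + 5·22 − 4·407 = -1298
ΔZ = -1298 − (-1410) = 112; ΔT = 22 − 22 = 0
Score = (-2)·112 + 5·0 = -224

-224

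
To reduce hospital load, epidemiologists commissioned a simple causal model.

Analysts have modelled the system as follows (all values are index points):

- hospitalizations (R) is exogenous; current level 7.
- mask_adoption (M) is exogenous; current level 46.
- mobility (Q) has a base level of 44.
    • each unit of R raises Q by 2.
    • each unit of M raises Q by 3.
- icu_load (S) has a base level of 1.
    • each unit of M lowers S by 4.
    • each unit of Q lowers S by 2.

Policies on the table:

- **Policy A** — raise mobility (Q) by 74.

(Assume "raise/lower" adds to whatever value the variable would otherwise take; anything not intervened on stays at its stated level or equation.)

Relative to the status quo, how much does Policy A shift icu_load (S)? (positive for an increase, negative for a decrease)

Baseline:
  R = 7
  M = 46
  Q = 44 + 2·7 + 3·46 = 196
  S = 1 − 4·46 − 2·196 = -575
Policy A (Q + 74):
  R = 7
  M = 46
  Q = 44 + 2·7 + 3·46 (+74 from intervention) = 270
  S = 1 − 4·46 − 2·270 = -723
Change in S: -723 − (-575) = -148

-148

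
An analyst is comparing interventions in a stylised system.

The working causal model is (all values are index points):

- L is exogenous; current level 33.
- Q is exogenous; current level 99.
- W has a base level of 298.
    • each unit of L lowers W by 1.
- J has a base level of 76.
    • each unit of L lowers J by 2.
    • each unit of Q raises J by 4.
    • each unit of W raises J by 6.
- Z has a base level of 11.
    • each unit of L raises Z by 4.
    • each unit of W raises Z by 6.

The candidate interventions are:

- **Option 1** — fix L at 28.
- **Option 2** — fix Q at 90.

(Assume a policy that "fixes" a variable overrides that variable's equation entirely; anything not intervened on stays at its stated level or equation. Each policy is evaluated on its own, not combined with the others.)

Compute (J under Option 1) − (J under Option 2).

76

Option 1 (L := 28):
  L = 28
  Q = 99
  W = 298 − 28 = 270
  J = 76 − 2·28 + 4·99 + 6·270 = 2036
Option 2 (Q := 90):
  L = 33
  Q = 90
  W = 298 − 33 = 265
  J = 76 − 2·33 + 4·90 + 6·265 = 1960
J: 2036 − 1960 = 76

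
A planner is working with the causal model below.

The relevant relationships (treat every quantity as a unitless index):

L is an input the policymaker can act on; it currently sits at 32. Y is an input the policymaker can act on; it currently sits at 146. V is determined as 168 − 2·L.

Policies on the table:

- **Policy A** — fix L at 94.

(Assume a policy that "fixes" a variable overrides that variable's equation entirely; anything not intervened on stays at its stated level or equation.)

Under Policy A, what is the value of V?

Policy A (L := 94):
  L = 94
  V = 168 − 2·94 = -20

-20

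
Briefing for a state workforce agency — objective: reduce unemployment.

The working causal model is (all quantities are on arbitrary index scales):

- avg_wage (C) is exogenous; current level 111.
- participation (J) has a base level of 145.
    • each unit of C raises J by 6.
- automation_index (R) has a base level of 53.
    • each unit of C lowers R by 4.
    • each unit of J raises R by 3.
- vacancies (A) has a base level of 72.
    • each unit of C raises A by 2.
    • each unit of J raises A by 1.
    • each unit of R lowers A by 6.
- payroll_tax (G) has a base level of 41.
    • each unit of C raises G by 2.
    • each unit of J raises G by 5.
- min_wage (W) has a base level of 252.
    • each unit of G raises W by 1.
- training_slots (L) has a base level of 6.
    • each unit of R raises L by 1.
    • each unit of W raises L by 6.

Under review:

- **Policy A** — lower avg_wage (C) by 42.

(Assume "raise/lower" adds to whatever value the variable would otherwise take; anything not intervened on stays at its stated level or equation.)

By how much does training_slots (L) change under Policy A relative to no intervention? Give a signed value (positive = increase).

Baseline:
  C = 111
  J = 145 + 6·111 = 811
  R = 53 − 4·111 + 3·811 = 2042
  G = 41 + 2·111 + 5·811 = 4318
  W = 252 + 4318 = 4570
  L = 6 + 2042 + 6·4570 = 29468
Policy A (C − 42):
  C = 111 − 42 = 69
  J = 145 + 6·69 = 559
  R = 53 − 4·69 + 3·559 = 1454
  G = 41 + 2·69 + 5·559 = 2974
  W = 252 + 2974 = 3226
  L = 6 + 1454 + 6·3226 = 20816
Change in L: 20816 − 29468 = -8652

-8652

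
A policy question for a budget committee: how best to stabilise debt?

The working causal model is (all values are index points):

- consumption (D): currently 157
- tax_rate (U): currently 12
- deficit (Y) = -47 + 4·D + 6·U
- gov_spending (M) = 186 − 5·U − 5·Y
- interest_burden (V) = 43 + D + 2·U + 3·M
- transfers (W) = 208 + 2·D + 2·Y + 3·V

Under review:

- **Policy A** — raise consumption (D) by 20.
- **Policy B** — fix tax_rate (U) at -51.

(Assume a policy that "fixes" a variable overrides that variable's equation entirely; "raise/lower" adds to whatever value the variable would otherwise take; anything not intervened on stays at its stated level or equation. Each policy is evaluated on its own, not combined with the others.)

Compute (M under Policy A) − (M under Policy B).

Policy A (D + 20):
  D = 157 + 20 = 177
  U = 12
  Y = -47 + 4·177 + 6·12 = 733
  M = 186 − 5·12 − 5·733 = -3539
Policy B (U := -51):
  D = 157
  U = -51
  Y = -47 + 4·157 + 6·(-51) = 275
  M = 186 − 5·(-51) − 5·275 = -934
M: -3539 − (-934) = -2605

-2605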